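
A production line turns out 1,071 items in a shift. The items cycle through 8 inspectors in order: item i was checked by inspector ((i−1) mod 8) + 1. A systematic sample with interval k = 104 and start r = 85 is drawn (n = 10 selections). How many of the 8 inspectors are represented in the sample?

Consecutive selections differ by k = 104, so their inspector numbers differ by 104 mod 8 = 0.
gcd(104, 8) = 8, so the sample visits 8/8 = 1 distinct residues mod 8.
Start 85 is inspector 5; the inspectors hit are 5.

1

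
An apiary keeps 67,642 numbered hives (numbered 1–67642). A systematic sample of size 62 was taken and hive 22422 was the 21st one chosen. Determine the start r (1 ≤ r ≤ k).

k = 67642/62 = 1091
r = 22422 − (21−1)×1091 = 22422 − 21820 = 602

602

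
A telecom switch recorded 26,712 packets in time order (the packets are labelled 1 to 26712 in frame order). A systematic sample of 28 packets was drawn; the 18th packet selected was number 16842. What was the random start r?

k = 26712/28 = 954
r = 16842 − (18−1)×954 = 16842 − 16218 = 624

624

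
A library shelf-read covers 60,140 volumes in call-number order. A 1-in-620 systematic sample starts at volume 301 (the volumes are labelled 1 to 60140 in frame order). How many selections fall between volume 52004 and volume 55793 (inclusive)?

6

k = 620
First selection ≥ 52004: 301 + ⌈(52004−301)/620⌉·620 = 301 + 84×620 = 52381
Last selection ≤ 55793: 301 + ⌊(55793−301)/620⌋·620 = 301 + 89×620 = 55481
Count = 89 − 84 + 1 = 6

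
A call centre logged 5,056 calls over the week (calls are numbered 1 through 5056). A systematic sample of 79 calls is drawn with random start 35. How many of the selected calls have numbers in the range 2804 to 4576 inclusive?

27

k = 5056/79 = 64
First selection ≥ 2804: 35 + ⌈(2804−35)/64⌉·64 = 35 + 44×64 = 2851
Last selection ≤ 4576: 35 + ⌊(4576−35)/64⌋·64 = 35 + 70×64 = 4515
Count = 70 − 44 + 1 = 27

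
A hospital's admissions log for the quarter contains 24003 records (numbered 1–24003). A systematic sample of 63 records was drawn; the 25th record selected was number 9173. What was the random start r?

29

k = 24003/63 = 381
r = 9173 − (25−1)×381 = 9173 − 9144 = 29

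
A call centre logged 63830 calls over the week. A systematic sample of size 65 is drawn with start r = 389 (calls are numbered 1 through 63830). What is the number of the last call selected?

63237

k = 63830/65 = 982
65th selection = r + (65−1)·k = 389 + 64×982 = 389 + 62848 = 63237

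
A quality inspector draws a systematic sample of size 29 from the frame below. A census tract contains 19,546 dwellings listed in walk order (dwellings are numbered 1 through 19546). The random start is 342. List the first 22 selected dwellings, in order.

k = N/n = 19546/29 = 674
dwelling 1: 342
dwelling 2: 342 + 674 = 1016
dwelling 3: 1016 + 674 = 1690
dwelling 4: 1690 + 674 = 2364
dwelling 5: 2364 + 674 = 3038
dwelling 6: 3038 + 674 = 3712
dwelling 7: 3712 + 674 = 4386
dwelling 8: 4386 + 674 = 5060
dwelling 9: 5060 + 674 = 5734
dwelling 10: 5734 + 674 = 6408
dwelling 11: 6408 + 674 = 7082
dwelling 12: 7082 + 674 = 7756
dwelling 13: 7756 + 674 = 8430
dwelling 14: 8430 + 674 = 9104
dwelling 15: 9104 + 674 = 9778
dwelling 16: 9778 + 674 = 10452
dwelling 17: 10452 + 674 = 11126
dwelling 18: 11126 + 674 = 11800
dwelling 19: 11800 + 674 = 12474
dwelling 20: 12474 + 674 = 13148
dwelling 21: 13148 + 674 = 13822
dwelling 22: 13822 + 674 = 14496

342, 1016, 1690, 2364, 3038, 3712, 4386, 5060, 5734, 6408, 7082, 7756, 8430, 9104, 9778, 10452, 11126, 11800, 12474, 13148, 13822, 14496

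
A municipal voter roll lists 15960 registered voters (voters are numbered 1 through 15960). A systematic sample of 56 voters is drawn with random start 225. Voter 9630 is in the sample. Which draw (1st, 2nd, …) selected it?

34

k = 15960/56 = 285
position = (9630 − 225)/285 + 1 = 9405/285 + 1 = 33 + 1 = 34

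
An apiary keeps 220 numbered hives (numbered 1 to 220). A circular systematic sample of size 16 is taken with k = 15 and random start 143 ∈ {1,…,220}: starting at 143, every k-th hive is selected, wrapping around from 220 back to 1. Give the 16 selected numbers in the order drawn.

Selection 1: 143
Selection 2: 143 + 15 = 158
Selection 3: 158 + 15 = 173
Selection 4: 173 + 15 = 188
Selection 5: 188 + 15 = 203
Selection 6: 203 + 15 = 218
Selection 7: 218 + 15 = 233 → 233 − 220 = 13
Selection 8: 13 + 15 = 28
Selection 9: 28 + 15 = 43
Selection 10: 43 + 15 = 58
Selection 11: 58 + 15 = 73
Selection 12: 73 + 15 = 88
Selection 13: 88 + 15 = 103
Selection 14: 103 + 15 = 118
Selection 15: 118 + 15 = 133
Selection 16: 133 + 15 = 148

143, 158, 173, 188, 203, 218, 13, 28, 43, 58, 73, 88, 103, 118, 133, 148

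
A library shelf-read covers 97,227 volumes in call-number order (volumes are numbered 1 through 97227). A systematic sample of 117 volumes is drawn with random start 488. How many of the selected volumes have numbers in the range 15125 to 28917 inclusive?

17

k = 97227/117 = 831
First selection ≥ 15125: 488 + ⌈(15125−488)/831⌉·831 = 488 + 18×831 = 15446
Last selection ≤ 28917: 488 + ⌊(28917−488)/831⌋·831 = 488 + 34×831 = 28742
Count = 34 − 18 + 1 = 17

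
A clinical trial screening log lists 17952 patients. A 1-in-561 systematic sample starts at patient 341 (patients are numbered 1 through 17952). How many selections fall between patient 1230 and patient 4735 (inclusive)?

k = 561
First selection ≥ 1230: 341 + ⌈(1230−341)/561⌉·561 = 341 + 2×561 = 1463
Last selection ≤ 4735: 341 + ⌊(4735−341)/561⌋·561 = 341 + 7×561 = 4268
Count = 7 − 2 + 1 = 6

6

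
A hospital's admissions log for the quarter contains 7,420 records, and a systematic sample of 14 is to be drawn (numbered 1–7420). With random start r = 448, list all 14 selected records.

448, 978, 1508, 2038, 2568, 3098, 3628, 4158, 4688, 5218, 5748, 6278, 6808, 7338

k = N/n = 7420/14 = 530
record 1: 448
record 2: 448 + 530 = 978
record 3: 978 + 530 = 1508
record 4: 1508 + 530 = 2038
record 5: 2038 + 530 = 2568
record 6: 2568 + 530 = 3098
record 7: 3098 + 530 = 3628
record 8: 3628 + 530 = 4158
record 9: 4158 + 530 = 4688
record 10: 4688 + 530 = 5218
record 11: 5218 + 530 = 5748
record 12: 5748 + 530 = 6278
record 13: 6278 + 530 = 6808
record 14: 6808 + 530 = 7338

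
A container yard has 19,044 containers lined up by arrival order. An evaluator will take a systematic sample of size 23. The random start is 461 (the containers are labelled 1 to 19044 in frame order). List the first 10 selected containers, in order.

k = N/n = 19044/23 = 828
container 1: 461
container 2: 461 + 828 = 1289
container 3: 1289 + 828 = 2117
container 4: 2117 + 828 = 2945
container 5: 2945 + 828 = 3773
container 6: 3773 + 828 = 4601
container 7: 4601 + 828 = 5429
container 8: 5429 + 828 = 6257
container 9: 6257 + 828 = 7085
container 10: 7085 + 828 = 7913

461, 1289, 2117, 2945, 3773, 4601, 5429, 6257, 7085, 7913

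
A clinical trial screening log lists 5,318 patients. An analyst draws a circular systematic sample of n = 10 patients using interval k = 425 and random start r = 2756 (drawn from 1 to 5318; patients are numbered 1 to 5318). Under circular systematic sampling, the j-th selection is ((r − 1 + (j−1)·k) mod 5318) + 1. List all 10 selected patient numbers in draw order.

Selection 1: 2756
Selection 2: 2756 + 425 = 3181
Selection 3: 3181 + 425 = 3606
Selection 4: 3606 + 425 = 4031
Selection 5: 4031 + 425 = 4456
Selection 6: 4456 + 425 = 4881
Selection 7: 4881 + 425 = 5306
Selection 8: 5306 + 425 = 5731 → 5731 − 5318 = 413
Selection 9: 413 + 425 = 838
Selection 10: 838 + 425 = 1263

2756, 3181, 3606, 4031, 4456, 4881, 5306, 413, 838, 1263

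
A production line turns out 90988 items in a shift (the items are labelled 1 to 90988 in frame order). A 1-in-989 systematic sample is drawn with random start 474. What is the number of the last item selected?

90473

k = 989
92nd selection = r + (92−1)·k = 474 + 91×989 = 474 + 89999 = 90473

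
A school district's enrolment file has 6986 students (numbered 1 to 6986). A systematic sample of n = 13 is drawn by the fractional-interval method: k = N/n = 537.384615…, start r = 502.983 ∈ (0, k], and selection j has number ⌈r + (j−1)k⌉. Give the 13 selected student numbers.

503, 1041, 1578, 2116, 2653, 3190, 3728, 4265, 4803, 5340, 5877, 6415, 6952

j=1: r + 0k = 502.983 → ⌈·⌉ = 503
j=2: r + 1k = 1040.367615… → ⌈·⌉ = 1041
j=3: r + 2k = 1577.752230… → ⌈·⌉ = 1578
j=4: r + 3k = 2115.136846… → ⌈·⌉ = 2116
j=5: r + 4k = 2652.521461… → ⌈·⌉ = 2653
j=6: r + 5k = 3189.906076… → ⌈·⌉ = 3190
j=7: r + 6k = 3727.290692… → ⌈·⌉ = 3728
j=8: r + 7k = 4264.675307… → ⌈·⌉ = 4265
j=9: r + 8k = 4802.059923… → ⌈·⌉ = 4803
j=10: r + 9k = 5339.444538… → ⌈·⌉ = 5340
j=11: r + 10k = 5876.829153… → ⌈·⌉ = 5877
j=12: r + 11k = 6414.213769… → ⌈·⌉ = 6415
j=13: r + 12k = 6951.598384… → ⌈·⌉ = 6952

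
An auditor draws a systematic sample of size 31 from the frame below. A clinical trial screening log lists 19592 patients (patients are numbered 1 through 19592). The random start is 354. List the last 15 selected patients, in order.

k = N/n = 19592/31 = 632
17th selection = 354 + 16×632 = 10466
18th: 10466 + 632 = 11098
19th: 11098 + 632 = 11730
20th: 11730 + 632 = 12362
21st: 12362 + 632 = 12994
22nd: 12994 + 632 = 13626
23rd: 13626 + 632 = 14258
24th: 14258 + 632 = 14890
25th: 14890 + 632 = 15522
26th: 15522 + 632 = 16154
27th: 16154 + 632 = 16786
28th: 16786 + 632 = 17418
29th: 17418 + 632 = 18050
30th: 18050 + 632 = 18682
31st: 18682 + 632 = 19314

10466, 11098, 11730, 12362, 12994, 13626, 14258, 14890, 15522, 16154, 16786, 17418, 18050, 18682, 19314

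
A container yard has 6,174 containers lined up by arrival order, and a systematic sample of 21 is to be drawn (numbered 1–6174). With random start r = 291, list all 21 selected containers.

k = N/n = 6174/21 = 294
container 1: 291
container 2: 291 + 294 = 585
container 3: 585 + 294 = 879
container 4: 879 + 294 = 1173
container 5: 1173 + 294 = 1467
container 6: 1467 + 294 = 1761
container 7: 1761 + 294 = 2055
container 8: 2055 + 294 = 2349
container 9: 2349 + 294 = 2643
container 10: 2643 + 294 = 2937
container 11: 2937 + 294 = 3231
container 12: 3231 + 294 = 3525
container 13: 3525 + 294 = 3819
container 14: 3819 + 294 = 4113
container 15: 4113 + 294 = 4407
container 16: 4407 + 294 = 4701
container 17: 4701 + 294 = 4995
container 18: 4995 + 294 = 5289
container 19: 5289 + 294 = 5583
container 20: 5583 + 294 = 5877
container 21: 5877 + 294 = 6171

291, 585, 879, 1173, 1467, 1761, 2055, 2349, 2643, 2937, 3231, 3525, 3819, 4113, 4407, 4701, 4995, 5289, 5583, 5877, 6171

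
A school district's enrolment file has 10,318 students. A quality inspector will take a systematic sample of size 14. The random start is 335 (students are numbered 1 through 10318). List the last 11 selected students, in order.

2546, 3283, 4020, 4757, 5494, 6231, 6968, 7705, 8442, 9179, 9916

k = N/n = 10318/14 = 737
4th selection = 335 + 3×737 = 2546
5th: 2546 + 737 = 3283
6th: 3283 + 737 = 4020
7th: 4020 + 737 = 4757
8th: 4757 + 737 = 5494
9th: 5494 + 737 = 6231
10th: 6231 + 737 = 6968
11th: 6968 + 737 = 7705
12th: 7705 + 737 = 8442
13th: 8442 + 737 = 9179
14th: 9179 + 737 = 9916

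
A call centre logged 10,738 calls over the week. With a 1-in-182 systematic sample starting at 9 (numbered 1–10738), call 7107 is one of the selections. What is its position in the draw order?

k = 182
position = (7107 − 9)/182 + 1 = 7098/182 + 1 = 39 + 1 = 40

40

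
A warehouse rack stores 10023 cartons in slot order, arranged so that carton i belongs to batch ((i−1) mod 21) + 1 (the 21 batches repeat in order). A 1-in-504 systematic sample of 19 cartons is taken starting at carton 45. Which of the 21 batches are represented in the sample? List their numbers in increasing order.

3

Consecutive selections differ by k = 504, so their batch numbers differ by 504 mod 21 = 0.
gcd(504, 21) = 21, so the sample visits 21/21 = 1 distinct residues mod 21.
Start 45 is batch 3; the batches hit are 3.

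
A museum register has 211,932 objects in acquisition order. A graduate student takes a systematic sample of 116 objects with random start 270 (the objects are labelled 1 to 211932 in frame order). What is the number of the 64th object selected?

k = 211932/116 = 1827
64th selection = r + (64−1)·k = 270 + 63×1827 = 270 + 115101 = 115371

115371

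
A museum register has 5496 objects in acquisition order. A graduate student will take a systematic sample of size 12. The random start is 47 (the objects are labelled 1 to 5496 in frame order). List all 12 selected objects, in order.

k = N/n = 5496/12 = 458
object 1: 47
object 2: 47 + 458 = 505
object 3: 505 + 458 = 963
object 4: 963 + 458 = 1421
object 5: 1421 + 458 = 1879
object 6: 1879 + 458 = 2337
object 7: 2337 + 458 = 2795
object 8: 2795 + 458 = 3253
object 9: 3253 + 458 = 3711
object 10: 3711 + 458 = 4169
object 11: 4169 + 458 = 4627
object 12: 4627 + 458 = 5085

47, 505, 963, 1421, 1879, 2337, 2795, 3253, 3711, 4169, 4627, 5085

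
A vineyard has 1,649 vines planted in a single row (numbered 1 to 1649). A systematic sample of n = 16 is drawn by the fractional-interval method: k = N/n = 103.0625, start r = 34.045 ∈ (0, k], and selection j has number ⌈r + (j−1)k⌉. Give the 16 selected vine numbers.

j=1: r + 0k = 34.045 → ⌈·⌉ = 35
j=2: r + 1k = 137.1075 → ⌈·⌉ = 138
j=3: r + 2k = 240.17 → ⌈·⌉ = 241
j=4: r + 3k = 343.2325 → ⌈·⌉ = 344
j=5: r + 4k = 446.295 → ⌈·⌉ = 447
j=6: r + 5k = 549.3575 → ⌈·⌉ = 550
j=7: r + 6k = 652.42 → ⌈·⌉ = 653
j=8: r + 7k = 755.4825 → ⌈·⌉ = 756
j=9: r + 8k = 858.545 → ⌈·⌉ = 859
j=10: r + 9k = 961.6075 → ⌈·⌉ = 962
j=11: r + 10k = 1064.67 → ⌈·⌉ = 1065
j=12: r + 11k = 1167.7325 → ⌈·⌉ = 1168
j=13: r + 12k = 1270.795 → ⌈·⌉ = 1271
j=14: r + 13k = 1373.8575 → ⌈·⌉ = 1374
j=15: r + 14k = 1476.92 → ⌈·⌉ = 1477
j=16: r + 15k = 1579.9825 → ⌈·⌉ = 1580

35, 138, 241, 344, 447, 550, 653, 756, 859, 962, 1065, 1168, 1271, 1374, 1477, 1580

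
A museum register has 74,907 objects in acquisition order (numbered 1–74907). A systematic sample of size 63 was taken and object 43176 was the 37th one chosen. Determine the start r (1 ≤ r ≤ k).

372

k = 74907/63 = 1189
r = 43176 − (37−1)×1189 = 43176 − 42804 = 372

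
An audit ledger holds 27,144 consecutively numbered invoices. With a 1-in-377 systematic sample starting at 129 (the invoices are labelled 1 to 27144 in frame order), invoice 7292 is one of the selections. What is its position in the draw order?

20

k = 377
position = (7292 − 129)/377 + 1 = 7163/377 + 1 = 19 + 1 = 20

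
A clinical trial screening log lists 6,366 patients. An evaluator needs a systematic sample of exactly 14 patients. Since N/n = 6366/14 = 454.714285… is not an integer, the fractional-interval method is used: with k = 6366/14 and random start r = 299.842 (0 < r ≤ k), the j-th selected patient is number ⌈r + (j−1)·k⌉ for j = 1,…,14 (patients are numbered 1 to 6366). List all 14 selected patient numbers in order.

j=1: r + 0k = 299.842 → ⌈·⌉ = 300
j=2: r + 1k = 754.556285… → ⌈·⌉ = 755
j=3: r + 2k = 1209.270571… → ⌈·⌉ = 1210
j=4: r + 3k = 1663.984857… → ⌈·⌉ = 1664
j=5: r + 4k = 2118.699142… → ⌈·⌉ = 2119
j=6: r + 5k = 2573.413428… → ⌈·⌉ = 2574
j=7: r + 6k = 3028.127714… → ⌈·⌉ = 3029
j=8: r + 7k = 3482.842 → ⌈·⌉ = 3483
j=9: r + 8k = 3937.556285… → ⌈·⌉ = 3938
j=10: r + 9k = 4392.270571… → ⌈·⌉ = 4393
j=11: r + 10k = 4846.984857… → ⌈·⌉ = 4847
j=12: r + 11k = 5301.699142… → ⌈·⌉ = 5302
j=13: r + 12k = 5756.413428… → ⌈·⌉ = 5757
j=14: r + 13k = 6211.127714… → ⌈·⌉ = 6212

300, 755, 1210, 1664, 2119, 2574, 3029, 3483, 3938, 4393, 4847, 5302, 5757, 6212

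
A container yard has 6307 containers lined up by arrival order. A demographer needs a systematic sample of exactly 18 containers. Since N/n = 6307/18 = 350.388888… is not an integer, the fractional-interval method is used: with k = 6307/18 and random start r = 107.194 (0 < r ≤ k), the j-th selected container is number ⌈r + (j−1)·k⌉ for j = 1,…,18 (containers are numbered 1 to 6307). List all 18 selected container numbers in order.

108, 458, 808, 1159, 1509, 1860, 2210, 2560, 2911, 3261, 3612, 3962, 4312, 4663, 5013, 5364, 5714, 6064

j=1: r + 0k = 107.194 → ⌈·⌉ = 108
j=2: r + 1k = 457.582888… → ⌈·⌉ = 458
j=3: r + 2k = 807.971777… → ⌈·⌉ = 808
j=4: r + 3k = 1158.360666… → ⌈·⌉ = 1159
j=5: r + 4k = 1508.749555… → ⌈·⌉ = 1509
j=6: r + 5k = 1859.138444… → ⌈·⌉ = 1860
j=7: r + 6k = 2209.527333… → ⌈·⌉ = 2210
j=8: r + 7k = 2559.916222… → ⌈·⌉ = 2560
j=9: r + 8k = 2910.305111… → ⌈·⌉ = 2911
j=10: r + 9k = 3260.694 → ⌈·⌉ = 3261
j=11: r + 10k = 3611.082888… → ⌈·⌉ = 3612
j=12: r + 11k = 3961.471777… → ⌈·⌉ = 3962
j=13: r + 12k = 4311.860666… → ⌈·⌉ = 4312
j=14: r + 13k = 4662.249555… → ⌈·⌉ = 4663
j=15: r + 14k = 5012.638444… → ⌈·⌉ = 5013
j=16: r + 15k = 5363.027333… → ⌈·⌉ = 5364
j=17: r + 16k = 5713.416222… → ⌈·⌉ = 5714
j=18: r + 17k = 6063.805111… → ⌈·⌉ = 6064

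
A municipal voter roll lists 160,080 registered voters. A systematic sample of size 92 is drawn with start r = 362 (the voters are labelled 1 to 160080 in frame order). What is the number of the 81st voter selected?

k = 160080/92 = 1740
81st selection = r + (81−1)·k = 362 + 80×1740 = 362 + 139200 = 139562

139562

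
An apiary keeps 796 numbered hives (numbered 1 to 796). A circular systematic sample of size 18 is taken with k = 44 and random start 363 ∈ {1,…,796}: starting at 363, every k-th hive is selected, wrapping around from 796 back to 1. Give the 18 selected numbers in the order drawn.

Selection 1: 363
Selection 2: 363 + 44 = 407
Selection 3: 407 + 44 = 451
Selection 4: 451 + 44 = 495
Selection 5: 495 + 44 = 539
Selection 6: 539 + 44 = 583
Selection 7: 583 + 44 = 627
Selection 8: 627 + 44 = 671
Selection 9: 671 + 44 = 715
Selection 10: 715 + 44 = 759
Selection 11: 759 + 44 = 803 → 803 − 796 = 7
Selection 12: 7 + 44 = 51
Selection 13: 51 + 44 = 95
Selection 14: 95 + 44 = 139
Selection 15: 139 + 44 = 183
Selection 16: 183 + 44 = 227
Selection 17: 227 + 44 = 271
Selection 18: 271 + 44 = 315

363, 407, 451, 495, 539, 583, 627, 671, 715, 759, 7, 51, 95, 139, 183, 227, 271, 315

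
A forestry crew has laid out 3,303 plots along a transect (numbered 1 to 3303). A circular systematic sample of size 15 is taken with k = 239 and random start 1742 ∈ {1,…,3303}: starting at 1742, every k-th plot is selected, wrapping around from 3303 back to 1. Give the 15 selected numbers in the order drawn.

Selection 1: 1742
Selection 2: 1742 + 239 = 1981
Selection 3: 1981 + 239 = 2220
Selection 4: 2220 + 239 = 2459
Selection 5: 2459 + 239 = 2698
Selection 6: 2698 + 239 = 2937
Selection 7: 2937 + 239 = 3176
Selection 8: 3176 + 239 = 3415 → 3415 − 3303 = 112
Selection 9: 112 + 239 = 351
Selection 10: 351 + 239 = 590
Selection 11: 590 + 239 = 829
Selection 12: 829 + 239 = 1068
Selection 13: 1068 + 239 = 1307
Selection 14: 1307 + 239 = 1546
Selection 15: 1546 + 239 = 1785

1742, 1981, 2220, 2459, 2698, 2937, 3176, 112, 351, 590, 829, 1068, 1307, 1546, 1785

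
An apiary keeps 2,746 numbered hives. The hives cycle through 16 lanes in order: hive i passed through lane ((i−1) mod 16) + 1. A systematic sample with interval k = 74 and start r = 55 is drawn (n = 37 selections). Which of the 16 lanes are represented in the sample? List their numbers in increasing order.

Consecutive selections differ by k = 74, so their lane numbers differ by 74 mod 16 = 10.
gcd(74, 16) = 2, so the sample visits 16/2 = 8 distinct residues mod 16.
Start 55 is lane 7; the lanes hit are 1, 3, 5, 7, 9, 11, 13, 15.

1, 3, 5, 7, 9, 11, 13, 15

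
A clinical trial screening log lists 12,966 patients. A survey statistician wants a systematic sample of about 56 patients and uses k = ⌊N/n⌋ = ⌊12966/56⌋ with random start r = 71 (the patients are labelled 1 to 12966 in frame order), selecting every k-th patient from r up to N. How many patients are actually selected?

56

k = ⌊12966/56⌋ = 231
Achieved size = ⌊(12966 − 71)/231⌋ + 1 = ⌊12895/231⌋ + 1 = 55 + 1 = 56
(last selection: 71 + 55×231 = 12776 ≤ 12966; next would be 13007 > 12966)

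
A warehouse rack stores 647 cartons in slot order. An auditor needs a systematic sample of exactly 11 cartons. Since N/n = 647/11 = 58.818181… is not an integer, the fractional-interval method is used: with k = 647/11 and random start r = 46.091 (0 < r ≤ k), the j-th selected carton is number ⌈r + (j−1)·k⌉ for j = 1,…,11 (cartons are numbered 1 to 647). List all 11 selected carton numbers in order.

47, 105, 164, 223, 282, 341, 400, 458, 517, 576, 635

j=1: r + 0k = 46.091 → ⌈·⌉ = 47
j=2: r + 1k = 104.909181… → ⌈·⌉ = 105
j=3: r + 2k = 163.727363… → ⌈·⌉ = 164
j=4: r + 3k = 222.545545… → ⌈·⌉ = 223
j=5: r + 4k = 281.363727… → ⌈·⌉ = 282
j=6: r + 5k = 340.181909… → ⌈·⌉ = 341
j=7: r + 6k = 399.000090… → ⌈·⌉ = 400
j=8: r + 7k = 457.818272… → ⌈·⌉ = 458
j=9: r + 8k = 516.636454… → ⌈·⌉ = 517
j=10: r + 9k = 575.454636… → ⌈·⌉ = 576
j=11: r + 10k = 634.272818… → ⌈·⌉ = 635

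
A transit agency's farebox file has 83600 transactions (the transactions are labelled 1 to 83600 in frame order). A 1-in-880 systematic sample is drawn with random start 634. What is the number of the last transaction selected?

83354

k = 880
95th selection = r + (95−1)·k = 634 + 94×880 = 634 + 82720 = 83354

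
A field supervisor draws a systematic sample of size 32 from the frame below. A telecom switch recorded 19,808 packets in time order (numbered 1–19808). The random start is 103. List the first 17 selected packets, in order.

k = N/n = 19808/32 = 619
packet 1: 103
packet 2: 103 + 619 = 722
packet 3: 722 + 619 = 1341
packet 4: 1341 + 619 = 1960
packet 5: 1960 + 619 = 2579
packet 6: 2579 + 619 = 3198
packet 7: 3198 + 619 = 3817
packet 8: 3817 + 619 = 4436
packet 9: 4436 + 619 = 5055
packet 10: 5055 + 619 = 5674
packet 11: 5674 + 619 = 6293
packet 12: 6293 + 619 = 6912
packet 13: 6912 + 619 = 7531
packet 14: 7531 + 619 = 8150
packet 15: 8150 + 619 = 8769
packet 16: 8769 + 619 = 9388
packet 17: 9388 + 619 = 10007

103, 722, 1341, 1960, 2579, 3198, 3817, 4436, 5055, 5674, 6293, 6912, 7531, 8150, 8769, 9388, 10007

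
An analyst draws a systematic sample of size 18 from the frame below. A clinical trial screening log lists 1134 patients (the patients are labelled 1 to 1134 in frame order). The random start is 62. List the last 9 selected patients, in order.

k = N/n = 1134/18 = 63
10th selection = 62 + 9×63 = 629
11th: 629 + 63 = 692
12th: 692 + 63 = 755
13th: 755 + 63 = 818
14th: 818 + 63 = 881
15th: 881 + 63 = 944
16th: 944 + 63 = 1007
17th: 1007 + 63 = 1070
18th: 1070 + 63 = 1133

629, 692, 755, 818, 881, 944, 1007, 1070, 1133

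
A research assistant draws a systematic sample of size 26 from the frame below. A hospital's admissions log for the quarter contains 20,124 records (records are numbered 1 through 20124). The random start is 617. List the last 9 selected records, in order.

k = N/n = 20124/26 = 774
18th selection = 617 + 17×774 = 13775
19th: 13775 + 774 = 14549
20th: 14549 + 774 = 15323
21st: 15323 + 774 = 16097
22nd: 16097 + 774 = 16871
23rd: 16871 + 774 = 17645
24th: 17645 + 774 = 18419
25th: 18419 + 774 = 19193
26th: 19193 + 774 = 19967

13775, 14549, 15323, 16097, 16871, 17645, 18419, 19193, 19967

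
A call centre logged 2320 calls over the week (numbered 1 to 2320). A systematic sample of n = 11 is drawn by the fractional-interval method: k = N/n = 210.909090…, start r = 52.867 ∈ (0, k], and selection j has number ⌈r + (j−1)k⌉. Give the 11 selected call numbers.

j=1: r + 0k = 52.867 → ⌈·⌉ = 53
j=2: r + 1k = 263.776090… → ⌈·⌉ = 264
j=3: r + 2k = 474.685181… → ⌈·⌉ = 475
j=4: r + 3k = 685.594272… → ⌈·⌉ = 686
j=5: r + 4k = 896.503363… → ⌈·⌉ = 897
j=6: r + 5k = 1107.412454… → ⌈·⌉ = 1108
j=7: r + 6k = 1318.321545… → ⌈·⌉ = 1319
j=8: r + 7k = 1529.230636… → ⌈·⌉ = 1530
j=9: r + 8k = 1740.139727… → ⌈·⌉ = 1741
j=10: r + 9k = 1951.048818… → ⌈·⌉ = 1952
j=11: r + 10k = 2161.957909… → ⌈·⌉ = 2162

53, 264, 475, 686, 897, 1108, 1319, 1530, 1741, 1952, 2162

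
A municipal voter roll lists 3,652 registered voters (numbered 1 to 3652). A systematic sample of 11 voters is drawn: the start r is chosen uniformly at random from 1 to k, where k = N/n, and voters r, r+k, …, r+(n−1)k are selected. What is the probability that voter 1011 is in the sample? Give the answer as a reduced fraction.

k = 3652/11 = 332.
Voter 1011 is selected iff r ≡ 1011 (mod 332); exactly one such r in {1,…,332}.
Inclusion probability = 1/332.

1/332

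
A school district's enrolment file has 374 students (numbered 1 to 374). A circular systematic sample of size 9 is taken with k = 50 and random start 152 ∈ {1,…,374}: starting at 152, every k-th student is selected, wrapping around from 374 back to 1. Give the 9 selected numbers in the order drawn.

152, 202, 252, 302, 352, 28, 78, 128, 178

Selection 1: 152
Selection 2: 152 + 50 = 202
Selection 3: 202 + 50 = 252
Selection 4: 252 + 50 = 302
Selection 5: 302 + 50 = 352
Selection 6: 352 + 50 = 402 → 402 − 374 = 28
Selection 7: 28 + 50 = 78
Selection 8: 78 + 50 = 128
Selection 9: 128 + 50 = 178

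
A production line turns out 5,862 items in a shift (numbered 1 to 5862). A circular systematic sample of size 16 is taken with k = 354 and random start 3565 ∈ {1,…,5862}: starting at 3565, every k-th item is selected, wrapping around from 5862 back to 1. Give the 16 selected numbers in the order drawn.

3565, 3919, 4273, 4627, 4981, 5335, 5689, 181, 535, 889, 1243, 1597, 1951, 2305, 2659, 3013

Selection 1: 3565
Selection 2: 3565 + 354 = 3919
Selection 3: 3919 + 354 = 4273
Selection 4: 4273 + 354 = 4627
Selection 5: 4627 + 354 = 4981
Selection 6: 4981 + 354 = 5335
Selection 7: 5335 + 354 = 5689
Selection 8: 5689 + 354 = 6043 → 6043 − 5862 = 181
Selection 9: 181 + 354 = 535
Selection 10: 535 + 354 = 889
Selection 11: 889 + 354 = 1243
Selection 12: 1243 + 354 = 1597
Selection 13: 1597 + 354 = 1951
Selection 14: 1951 + 354 = 2305
Selection 15: 2305 + 354 = 2659
Selection 16: 2659 + 354 = 3013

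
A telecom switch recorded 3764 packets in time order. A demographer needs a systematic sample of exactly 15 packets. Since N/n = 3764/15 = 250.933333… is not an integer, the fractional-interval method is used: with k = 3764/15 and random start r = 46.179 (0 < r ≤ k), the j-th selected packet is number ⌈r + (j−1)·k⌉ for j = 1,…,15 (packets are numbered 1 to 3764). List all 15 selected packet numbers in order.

j=1: r + 0k = 46.179 → ⌈·⌉ = 47
j=2: r + 1k = 297.112333… → ⌈·⌉ = 298
j=3: r + 2k = 548.045666… → ⌈·⌉ = 549
j=4: r + 3k = 798.979 → ⌈·⌉ = 799
j=5: r + 4k = 1049.912333… → ⌈·⌉ = 1050
j=6: r + 5k = 1300.845666… → ⌈·⌉ = 1301
j=7: r + 6k = 1551.779 → ⌈·⌉ = 1552
j=8: r + 7k = 1802.712333… → ⌈·⌉ = 1803
j=9: r + 8k = 2053.645666… → ⌈·⌉ = 2054
j=10: r + 9k = 2304.579 → ⌈·⌉ = 2305
j=11: r + 10k = 2555.512333… → ⌈·⌉ = 2556
j=12: r + 11k = 2806.445666… → ⌈·⌉ = 2807
j=13: r + 12k = 3057.379 → ⌈·⌉ = 3058
j=14: r + 13k = 3308.312333… → ⌈·⌉ = 3309
j=15: r + 14k = 3559.245666… → ⌈·⌉ = 3560

47, 298, 549, 799, 1050, 1301, 1552, 1803, 2054, 2305, 2556, 2807, 3058, 3309, 3560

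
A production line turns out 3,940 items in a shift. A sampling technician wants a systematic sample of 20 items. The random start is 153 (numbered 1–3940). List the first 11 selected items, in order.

k = N/n = 3940/20 = 197
item 1: 153
item 2: 153 + 197 = 350
item 3: 350 + 197 = 547
item 4: 547 + 197 = 744
item 5: 744 + 197 = 941
item 6: 941 + 197 = 1138
item 7: 1138 + 197 = 1335
item 8: 1335 + 197 = 1532
item 9: 1532 + 197 = 1729
item 10: 1729 + 197 = 1926
item 11: 1926 + 197 = 2123

153, 350, 547, 744, 941, 1138, 1335, 1532, 1729, 1926, 2123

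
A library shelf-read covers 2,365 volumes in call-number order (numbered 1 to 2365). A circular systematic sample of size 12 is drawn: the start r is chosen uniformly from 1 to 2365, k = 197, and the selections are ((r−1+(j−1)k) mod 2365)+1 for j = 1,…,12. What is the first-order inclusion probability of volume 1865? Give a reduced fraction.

12/2365

For each position j, as r ranges over 1…2365 the j-th selection hits every volume exactly once, so volume 1865 is selected for exactly 12 of the 2365 starts.
Inclusion probability = 12/2365.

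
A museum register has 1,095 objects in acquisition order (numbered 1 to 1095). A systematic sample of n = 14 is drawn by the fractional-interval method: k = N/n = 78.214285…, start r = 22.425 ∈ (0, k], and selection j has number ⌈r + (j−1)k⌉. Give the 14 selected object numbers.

23, 101, 179, 258, 336, 414, 492, 570, 649, 727, 805, 883, 961, 1040

j=1: r + 0k = 22.425 → ⌈·⌉ = 23
j=2: r + 1k = 100.639285… → ⌈·⌉ = 101
j=3: r + 2k = 178.853571… → ⌈·⌉ = 179
j=4: r + 3k = 257.067857… → ⌈·⌉ = 258
j=5: r + 4k = 335.282142… → ⌈·⌉ = 336
j=6: r + 5k = 413.496428… → ⌈·⌉ = 414
j=7: r + 6k = 491.710714… → ⌈·⌉ = 492
j=8: r + 7k = 569.925 → ⌈·⌉ = 570
j=9: r + 8k = 648.139285… → ⌈·⌉ = 649
j=10: r + 9k = 726.353571… → ⌈·⌉ = 727
j=11: r + 10k = 804.567857… → ⌈·⌉ = 805
j=12: r + 11k = 882.782142… → ⌈·⌉ = 883
j=13: r + 12k = 960.996428… → ⌈·⌉ = 961
j=14: r + 13k = 1039.210714… → ⌈·⌉ = 1040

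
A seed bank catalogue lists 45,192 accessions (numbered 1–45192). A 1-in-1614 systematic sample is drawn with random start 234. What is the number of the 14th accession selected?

k = 1614
14th selection = r + (14−1)·k = 234 + 13×1614 = 234 + 20982 = 21216

21216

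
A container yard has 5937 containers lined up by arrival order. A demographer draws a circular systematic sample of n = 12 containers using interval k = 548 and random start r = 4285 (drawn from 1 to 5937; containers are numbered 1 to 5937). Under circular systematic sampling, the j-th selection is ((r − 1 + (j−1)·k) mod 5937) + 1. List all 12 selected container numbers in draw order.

4285, 4833, 5381, 5929, 540, 1088, 1636, 2184, 2732, 3280, 3828, 4376

Selection 1: 4285
Selection 2: 4285 + 548 = 4833
Selection 3: 4833 + 548 = 5381
Selection 4: 5381 + 548 = 5929
Selection 5: 5929 + 548 = 6477 → 6477 − 5937 = 540
Selection 6: 540 + 548 = 1088
Selection 7: 1088 + 548 = 1636
Selection 8: 1636 + 548 = 2184
Selection 9: 2184 + 548 = 2732
Selection 10: 2732 + 548 = 3280
Selection 11: 3280 + 548 = 3828
Selection 12: 3828 + 548 = 4376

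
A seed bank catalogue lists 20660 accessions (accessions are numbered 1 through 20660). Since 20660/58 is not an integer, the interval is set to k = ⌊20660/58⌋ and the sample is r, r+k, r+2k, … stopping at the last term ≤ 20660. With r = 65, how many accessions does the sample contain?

58

k = ⌊20660/58⌋ = 356
Achieved size = ⌊(20660 − 65)/356⌋ + 1 = ⌊20595/356⌋ + 1 = 57 + 1 = 58
(last selection: 65 + 57×356 = 20357 ≤ 20660; next would be 20713 > 20660)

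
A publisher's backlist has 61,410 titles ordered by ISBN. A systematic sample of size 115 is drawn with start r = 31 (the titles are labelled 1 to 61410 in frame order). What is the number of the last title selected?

k = 61410/115 = 534
115th selection = r + (115−1)·k = 31 + 114×534 = 31 + 60876 = 60907

60907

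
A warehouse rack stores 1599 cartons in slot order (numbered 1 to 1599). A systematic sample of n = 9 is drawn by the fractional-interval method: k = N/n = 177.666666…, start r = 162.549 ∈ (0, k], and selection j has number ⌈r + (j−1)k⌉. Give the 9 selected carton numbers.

163, 341, 518, 696, 874, 1051, 1229, 1407, 1584

j=1: r + 0k = 162.549 → ⌈·⌉ = 163
j=2: r + 1k = 340.215666… → ⌈·⌉ = 341
j=3: r + 2k = 517.882333… → ⌈·⌉ = 518
j=4: r + 3k = 695.549 → ⌈·⌉ = 696
j=5: r + 4k = 873.215666… → ⌈·⌉ = 874
j=6: r + 5k = 1050.882333… → ⌈·⌉ = 1051
j=7: r + 6k = 1228.549 → ⌈·⌉ = 1229
j=8: r + 7k = 1406.215666… → ⌈·⌉ = 1407
j=9: r + 8k = 1583.882333… → ⌈·⌉ = 1584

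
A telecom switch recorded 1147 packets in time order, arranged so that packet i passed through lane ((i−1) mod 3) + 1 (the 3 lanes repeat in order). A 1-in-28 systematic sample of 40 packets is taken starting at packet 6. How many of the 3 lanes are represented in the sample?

3

Consecutive selections differ by k = 28, so their lane numbers differ by 28 mod 3 = 1.
gcd(28, 3) = 1, so the sample visits 3/1 = 3 distinct residues mod 3.
Start 6 is lane 3; the lanes hit are 1, 2, 3.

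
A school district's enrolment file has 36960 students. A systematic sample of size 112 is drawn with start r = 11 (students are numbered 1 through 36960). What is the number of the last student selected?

k = 36960/112 = 330
112th selection = r + (112−1)·k = 11 + 111×330 = 11 + 36630 = 36641

36641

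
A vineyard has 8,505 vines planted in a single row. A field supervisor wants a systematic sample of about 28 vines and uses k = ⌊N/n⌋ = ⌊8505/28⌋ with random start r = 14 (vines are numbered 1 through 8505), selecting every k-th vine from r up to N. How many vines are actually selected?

29

k = ⌊8505/28⌋ = 303
Achieved size = ⌊(8505 − 14)/303⌋ + 1 = ⌊8491/303⌋ + 1 = 28 + 1 = 29
(last selection: 14 + 28×303 = 8498 ≤ 8505; next would be 8801 > 8505)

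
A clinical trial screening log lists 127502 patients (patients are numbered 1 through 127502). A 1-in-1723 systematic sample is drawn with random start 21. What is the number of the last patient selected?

125800

k = 1723
74th selection = r + (74−1)·k = 21 + 73×1723 = 21 + 125779 = 125800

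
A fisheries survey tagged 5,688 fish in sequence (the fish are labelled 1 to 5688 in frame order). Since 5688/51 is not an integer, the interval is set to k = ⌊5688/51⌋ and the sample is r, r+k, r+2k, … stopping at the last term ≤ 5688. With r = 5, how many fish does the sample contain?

52

k = ⌊5688/51⌋ = 111
Achieved size = ⌊(5688 − 5)/111⌋ + 1 = ⌊5683/111⌋ + 1 = 51 + 1 = 52
(last selection: 5 + 51×111 = 5666 ≤ 5688; next would be 5777 > 5688)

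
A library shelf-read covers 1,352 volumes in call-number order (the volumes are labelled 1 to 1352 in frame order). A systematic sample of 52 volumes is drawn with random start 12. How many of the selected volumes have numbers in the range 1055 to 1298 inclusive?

k = 1352/52 = 26
First selection ≥ 1055: 12 + ⌈(1055−12)/26⌉·26 = 12 + 41×26 = 1078
Last selection ≤ 1298: 12 + ⌊(1298−12)/26⌋·26 = 12 + 49×26 = 1286
Count = 49 − 41 + 1 = 9

9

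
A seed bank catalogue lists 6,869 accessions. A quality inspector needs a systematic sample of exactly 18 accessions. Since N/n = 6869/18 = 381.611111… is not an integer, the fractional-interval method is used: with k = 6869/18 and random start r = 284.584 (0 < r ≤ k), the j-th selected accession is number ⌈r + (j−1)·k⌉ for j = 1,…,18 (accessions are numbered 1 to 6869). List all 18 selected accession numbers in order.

285, 667, 1048, 1430, 1812, 2193, 2575, 2956, 3338, 3720, 4101, 4483, 4864, 5246, 5628, 6009, 6391, 6772

j=1: r + 0k = 284.584 → ⌈·⌉ = 285
j=2: r + 1k = 666.195111… → ⌈·⌉ = 667
j=3: r + 2k = 1047.806222… → ⌈·⌉ = 1048
j=4: r + 3k = 1429.417333… → ⌈·⌉ = 1430
j=5: r + 4k = 1811.028444… → ⌈·⌉ = 1812
j=6: r + 5k = 2192.639555… → ⌈·⌉ = 2193
j=7: r + 6k = 2574.250666… → ⌈·⌉ = 2575
j=8: r + 7k = 2955.861777… → ⌈·⌉ = 2956
j=9: r + 8k = 3337.472888… → ⌈·⌉ = 3338
j=10: r + 9k = 3719.084 → ⌈·⌉ = 3720
j=11: r + 10k = 4100.695111… → ⌈·⌉ = 4101
j=12: r + 11k = 4482.306222… → ⌈·⌉ = 4483
j=13: r + 12k = 4863.917333… → ⌈·⌉ = 4864
j=14: r + 13k = 5245.528444… → ⌈·⌉ = 5246
j=15: r + 14k = 5627.139555… → ⌈·⌉ = 5628
j=16: r + 15k = 6008.750666… → ⌈·⌉ = 6009
j=17: r + 16k = 6390.361777… → ⌈·⌉ = 6391
j=18: r + 17k = 6771.972888… → ⌈·⌉ = 6772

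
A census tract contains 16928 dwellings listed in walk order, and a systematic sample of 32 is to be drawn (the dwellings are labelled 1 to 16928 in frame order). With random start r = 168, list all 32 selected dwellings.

k = N/n = 16928/32 = 529
dwelling 1: 168
dwelling 2: 168 + 529 = 697
dwelling 3: 697 + 529 = 1226
dwelling 4: 1226 + 529 = 1755
dwelling 5: 1755 + 529 = 2284
dwelling 6: 2284 + 529 = 2813
dwelling 7: 2813 + 529 = 3342
dwelling 8: 3342 + 529 = 3871
dwelling 9: 3871 + 529 = 4400
dwelling 10: 4400 + 529 = 4929
dwelling 11: 4929 + 529 = 5458
dwelling 12: 5458 + 529 = 5987
dwelling 13: 5987 + 529 = 6516
dwelling 14: 6516 + 529 = 7045
dwelling 15: 7045 + 529 = 7574
dwelling 16: 7574 + 529 = 8103
dwelling 17: 8103 + 529 = 8632
dwelling 18: 8632 + 529 = 9161
dwelling 19: 9161 + 529 = 9690
dwelling 20: 9690 + 529 = 10219
dwelling 21: 10219 + 529 = 10748
dwelling 22: 10748 + 529 = 11277
dwelling 23: 11277 + 529 = 11806
dwelling 24: 11806 + 529 = 12335
dwelling 25: 12335 + 529 = 12864
dwelling 26: 12864 + 529 = 13393
dwelling 27: 13393 + 529 = 13922
dwelling 28: 13922 + 529 = 14451
dwelling 29: 14451 + 529 = 14980
dwelling 30: 14980 + 529 = 15509
dwelling 31: 15509 + 529 = 16038
dwelling 32: 16038 + 529 = 16567

168, 697, 1226, 1755, 2284, 2813, 3342, 3871, 4400, 4929, 5458, 5987, 6516, 7045, 7574, 8103, 8632, 9161, 9690, 10219, 10748, 11277, 11806, 12335, 12864, 13393, 13922, 14451, 14980, 15509, 16038, 16567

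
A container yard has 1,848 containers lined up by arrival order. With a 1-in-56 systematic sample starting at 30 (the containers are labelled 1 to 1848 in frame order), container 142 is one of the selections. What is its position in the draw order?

3

k = 56
position = (142 − 30)/56 + 1 = 112/56 + 1 = 2 + 1 = 3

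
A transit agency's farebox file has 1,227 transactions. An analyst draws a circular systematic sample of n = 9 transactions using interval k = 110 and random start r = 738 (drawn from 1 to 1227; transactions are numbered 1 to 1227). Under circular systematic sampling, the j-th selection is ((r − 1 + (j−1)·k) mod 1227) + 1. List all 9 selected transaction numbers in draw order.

738, 848, 958, 1068, 1178, 61, 171, 281, 391

Selection 1: 738
Selection 2: 738 + 110 = 848
Selection 3: 848 + 110 = 958
Selection 4: 958 + 110 = 1068
Selection 5: 1068 + 110 = 1178
Selection 6: 1178 + 110 = 1288 → 1288 − 1227 = 61
Selection 7: 61 + 110 = 171
Selection 8: 171 + 110 = 281
Selection 9: 281 + 110 = 391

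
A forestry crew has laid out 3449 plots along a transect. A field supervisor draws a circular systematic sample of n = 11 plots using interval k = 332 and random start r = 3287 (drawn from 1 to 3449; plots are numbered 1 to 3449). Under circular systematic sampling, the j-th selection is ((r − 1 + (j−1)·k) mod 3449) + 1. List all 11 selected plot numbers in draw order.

Selection 1: 3287
Selection 2: 3287 + 332 = 3619 → 3619 − 3449 = 170
Selection 3: 170 + 332 = 502
Selection 4: 502 + 332 = 834
Selection 5: 834 + 332 = 1166
Selection 6: 1166 + 332 = 1498
Selection 7: 1498 + 332 = 1830
Selection 8: 1830 + 332 = 2162
Selection 9: 2162 + 332 = 2494
Selection 10: 2494 + 332 = 2826
Selection 11: 2826 + 332 = 3158

3287, 170, 502, 834, 1166, 1498, 1830, 2162, 2494, 2826, 3158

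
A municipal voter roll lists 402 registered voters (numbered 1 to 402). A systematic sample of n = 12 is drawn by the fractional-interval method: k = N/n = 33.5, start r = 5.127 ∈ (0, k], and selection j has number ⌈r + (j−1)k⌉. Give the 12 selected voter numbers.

6, 39, 73, 106, 140, 173, 207, 240, 274, 307, 341, 374

j=1: r + 0k = 5.127 → ⌈·⌉ = 6
j=2: r + 1k = 38.627 → ⌈·⌉ = 39
j=3: r + 2k = 72.127 → ⌈·⌉ = 73
j=4: r + 3k = 105.627 → ⌈·⌉ = 106
j=5: r + 4k = 139.127 → ⌈·⌉ = 140
j=6: r + 5k = 172.627 → ⌈·⌉ = 173
j=7: r + 6k = 206.127 → ⌈·⌉ = 207
j=8: r + 7k = 239.627 → ⌈·⌉ = 240
j=9: r + 8k = 273.127 → ⌈·⌉ = 274
j=10: r + 9k = 306.627 → ⌈·⌉ = 307
j=11: r + 10k = 340.127 → ⌈·⌉ = 341
j=12: r + 11k = 373.627 → ⌈·⌉ = 374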